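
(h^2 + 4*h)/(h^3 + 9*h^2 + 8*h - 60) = h*(h + 4)/(h^3 + 9*h^2 + 8*h - 60)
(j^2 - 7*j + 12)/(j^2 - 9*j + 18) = (j - 4)/(j - 6)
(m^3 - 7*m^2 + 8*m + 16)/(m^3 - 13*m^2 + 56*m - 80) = (m + 1)/(m - 5)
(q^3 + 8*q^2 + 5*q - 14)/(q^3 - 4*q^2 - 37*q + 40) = (q^2 + 9*q + 14)/(q^2 - 3*q - 40)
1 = 1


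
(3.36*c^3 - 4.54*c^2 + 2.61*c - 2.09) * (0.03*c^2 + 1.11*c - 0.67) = 0.1008*c^5 + 3.5934*c^4 - 7.2123*c^3 + 5.8762*c^2 - 4.0686*c + 1.4003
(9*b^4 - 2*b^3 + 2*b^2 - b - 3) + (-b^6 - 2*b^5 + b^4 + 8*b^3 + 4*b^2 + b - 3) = -b^6 - 2*b^5 + 10*b^4 + 6*b^3 + 6*b^2 - 6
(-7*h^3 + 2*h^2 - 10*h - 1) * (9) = -63*h^3 + 18*h^2 - 90*h - 9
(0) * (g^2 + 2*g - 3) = 0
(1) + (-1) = 0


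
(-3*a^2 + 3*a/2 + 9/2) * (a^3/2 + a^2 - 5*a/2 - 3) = -3*a^5/2 - 9*a^4/4 + 45*a^3/4 + 39*a^2/4 - 63*a/4 - 27/2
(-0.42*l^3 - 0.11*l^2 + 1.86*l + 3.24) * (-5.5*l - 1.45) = 2.31*l^4 + 1.214*l^3 - 10.0705*l^2 - 20.517*l - 4.698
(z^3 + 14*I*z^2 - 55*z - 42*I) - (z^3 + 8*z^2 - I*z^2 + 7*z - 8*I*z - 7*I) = -8*z^2 + 15*I*z^2 - 62*z + 8*I*z - 35*I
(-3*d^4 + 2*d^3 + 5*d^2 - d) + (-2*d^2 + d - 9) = -3*d^4 + 2*d^3 + 3*d^2 - 9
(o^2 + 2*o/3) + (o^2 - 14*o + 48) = 2*o^2 - 40*o/3 + 48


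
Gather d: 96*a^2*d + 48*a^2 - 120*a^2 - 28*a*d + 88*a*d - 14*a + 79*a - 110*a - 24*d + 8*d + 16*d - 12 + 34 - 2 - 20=-72*a^2 - 45*a + d*(96*a^2 + 60*a)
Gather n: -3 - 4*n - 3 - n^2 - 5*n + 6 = -n^2 - 9*n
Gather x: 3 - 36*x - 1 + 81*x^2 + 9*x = 81*x^2 - 27*x + 2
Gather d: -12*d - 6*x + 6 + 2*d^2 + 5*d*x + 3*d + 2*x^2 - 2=2*d^2 + d*(5*x - 9) + 2*x^2 - 6*x + 4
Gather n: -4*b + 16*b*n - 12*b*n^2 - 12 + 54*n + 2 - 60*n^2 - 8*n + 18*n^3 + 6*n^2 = -4*b + 18*n^3 + n^2*(-12*b - 54) + n*(16*b + 46) - 10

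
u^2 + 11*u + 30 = (u + 5)*(u + 6)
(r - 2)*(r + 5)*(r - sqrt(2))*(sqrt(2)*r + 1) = sqrt(2)*r^4 - r^3 + 3*sqrt(2)*r^3 - 11*sqrt(2)*r^2 - 3*r^2 - 3*sqrt(2)*r + 10*r + 10*sqrt(2)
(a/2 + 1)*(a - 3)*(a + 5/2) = a^3/2 + 3*a^2/4 - 17*a/4 - 15/2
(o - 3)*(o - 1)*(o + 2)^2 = o^4 - 9*o^2 - 4*o + 12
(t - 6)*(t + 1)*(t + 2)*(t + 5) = t^4 + 2*t^3 - 31*t^2 - 92*t - 60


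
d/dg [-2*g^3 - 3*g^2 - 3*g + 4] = -6*g^2 - 6*g - 3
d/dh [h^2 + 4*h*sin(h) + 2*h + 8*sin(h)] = 4*h*cos(h) + 2*h + 4*sin(h) + 8*cos(h) + 2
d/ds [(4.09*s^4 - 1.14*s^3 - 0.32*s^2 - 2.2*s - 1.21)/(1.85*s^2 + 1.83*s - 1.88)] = (15.133*s^5 + 20.3451*s^4 - 34.9292*s^3 + 9.914*s^2 + 5.6802*s + 6.3503)/(3.4225*s^4 + 6.771*s^3 - 3.6071*s^2 - 6.8808*s + 3.5344)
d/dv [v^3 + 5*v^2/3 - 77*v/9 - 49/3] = 3*v^2 + 10*v/3 - 77/9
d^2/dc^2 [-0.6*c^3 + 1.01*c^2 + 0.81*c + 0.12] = 2.02 - 3.6*c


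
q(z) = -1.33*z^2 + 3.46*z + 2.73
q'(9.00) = -20.48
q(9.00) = -73.86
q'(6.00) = -12.50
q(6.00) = -24.39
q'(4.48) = -8.46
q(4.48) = -8.46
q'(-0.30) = 4.26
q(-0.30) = 1.57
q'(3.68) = -6.33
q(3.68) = -2.55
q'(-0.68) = 5.27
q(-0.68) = -0.24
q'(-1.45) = 7.32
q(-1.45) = -5.08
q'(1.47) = -0.45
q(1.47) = 4.94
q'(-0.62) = 5.11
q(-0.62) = 0.07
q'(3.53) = -5.93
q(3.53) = -1.63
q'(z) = 3.46 - 2.66*z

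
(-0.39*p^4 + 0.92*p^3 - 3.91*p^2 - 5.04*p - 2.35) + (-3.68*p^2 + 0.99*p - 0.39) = -0.39*p^4 + 0.92*p^3 - 7.59*p^2 - 4.05*p - 2.74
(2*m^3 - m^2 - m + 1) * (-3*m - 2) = -6*m^4 - m^3 + 5*m^2 - m - 2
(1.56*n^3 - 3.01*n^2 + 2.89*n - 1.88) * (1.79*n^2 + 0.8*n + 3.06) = 2.7924*n^5 - 4.1399*n^4 + 7.5387*n^3 - 10.2638*n^2 + 7.3394*n - 5.7528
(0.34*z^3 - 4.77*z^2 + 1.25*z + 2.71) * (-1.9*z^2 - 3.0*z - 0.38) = -0.646*z^5 + 8.043*z^4 + 11.8058*z^3 - 7.0864*z^2 - 8.605*z - 1.0298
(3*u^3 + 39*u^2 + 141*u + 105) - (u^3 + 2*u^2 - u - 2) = 2*u^3 + 37*u^2 + 142*u + 107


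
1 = 1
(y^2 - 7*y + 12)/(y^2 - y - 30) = (-y^2 + 7*y - 12)/(-y^2 + y + 30)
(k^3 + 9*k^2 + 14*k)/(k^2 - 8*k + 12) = k*(k^2 + 9*k + 14)/(k^2 - 8*k + 12)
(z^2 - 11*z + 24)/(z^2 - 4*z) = (z^2 - 11*z + 24)/(z*(z - 4))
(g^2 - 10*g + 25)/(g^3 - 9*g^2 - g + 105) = (g - 5)/(g^2 - 4*g - 21)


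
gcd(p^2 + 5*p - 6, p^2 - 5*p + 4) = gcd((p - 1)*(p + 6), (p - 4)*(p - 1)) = p - 1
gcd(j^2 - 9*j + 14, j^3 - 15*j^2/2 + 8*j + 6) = j - 2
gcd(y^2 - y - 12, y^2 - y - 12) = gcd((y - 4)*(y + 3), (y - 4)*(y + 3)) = y^2 - y - 12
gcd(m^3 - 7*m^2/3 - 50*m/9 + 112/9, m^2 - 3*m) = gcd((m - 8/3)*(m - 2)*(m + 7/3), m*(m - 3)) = 1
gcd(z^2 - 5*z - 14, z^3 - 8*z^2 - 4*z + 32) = z + 2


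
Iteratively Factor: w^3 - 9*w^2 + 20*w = (w)*(w^2 - 9*w + 20) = w*(w - 5)*(w - 4)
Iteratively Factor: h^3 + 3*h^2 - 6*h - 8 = (h + 1)*(h^2 + 2*h - 8) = (h - 2)*(h + 1)*(h + 4)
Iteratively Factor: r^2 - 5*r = (r)*(r - 5)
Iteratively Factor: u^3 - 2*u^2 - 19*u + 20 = (u - 1)*(u^2 - u - 20) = (u - 1)*(u + 4)*(u - 5)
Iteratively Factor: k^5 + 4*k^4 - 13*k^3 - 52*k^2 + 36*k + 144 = (k + 3)*(k^4 + k^3 - 16*k^2 - 4*k + 48) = (k - 2)*(k + 3)*(k^3 + 3*k^2 - 10*k - 24) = (k - 3)*(k - 2)*(k + 3)*(k^2 + 6*k + 8) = (k - 3)*(k - 2)*(k + 3)*(k + 4)*(k + 2)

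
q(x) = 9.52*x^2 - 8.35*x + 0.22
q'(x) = 19.04*x - 8.35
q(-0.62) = 9.06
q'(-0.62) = -20.15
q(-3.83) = 171.85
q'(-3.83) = -81.27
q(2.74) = 48.81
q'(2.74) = 43.82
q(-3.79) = 168.61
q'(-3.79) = -80.51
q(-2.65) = 89.20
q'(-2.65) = -58.81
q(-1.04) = 19.20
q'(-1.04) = -28.15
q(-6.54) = 462.01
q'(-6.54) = -132.87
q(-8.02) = 679.52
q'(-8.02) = -161.05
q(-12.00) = 1471.30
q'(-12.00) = -236.83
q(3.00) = 60.85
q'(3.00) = 48.77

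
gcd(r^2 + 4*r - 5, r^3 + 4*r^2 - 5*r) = r^2 + 4*r - 5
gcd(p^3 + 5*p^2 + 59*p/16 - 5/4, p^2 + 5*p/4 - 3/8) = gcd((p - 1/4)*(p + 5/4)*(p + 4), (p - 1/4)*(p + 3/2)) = p - 1/4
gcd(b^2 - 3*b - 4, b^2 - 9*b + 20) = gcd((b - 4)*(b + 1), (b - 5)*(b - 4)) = b - 4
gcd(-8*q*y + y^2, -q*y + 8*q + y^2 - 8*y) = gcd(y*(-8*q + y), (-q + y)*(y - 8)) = 1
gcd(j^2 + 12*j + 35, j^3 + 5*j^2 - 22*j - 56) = j + 7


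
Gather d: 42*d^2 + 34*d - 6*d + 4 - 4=42*d^2 + 28*d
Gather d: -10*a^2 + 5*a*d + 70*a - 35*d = -10*a^2 + 70*a + d*(5*a - 35)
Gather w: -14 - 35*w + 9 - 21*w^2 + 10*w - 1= -21*w^2 - 25*w - 6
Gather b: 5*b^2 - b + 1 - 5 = 5*b^2 - b - 4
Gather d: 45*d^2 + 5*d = 45*d^2 + 5*d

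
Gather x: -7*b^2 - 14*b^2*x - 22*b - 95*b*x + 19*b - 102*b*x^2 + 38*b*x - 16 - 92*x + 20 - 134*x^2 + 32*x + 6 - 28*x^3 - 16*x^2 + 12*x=-7*b^2 - 3*b - 28*x^3 + x^2*(-102*b - 150) + x*(-14*b^2 - 57*b - 48) + 10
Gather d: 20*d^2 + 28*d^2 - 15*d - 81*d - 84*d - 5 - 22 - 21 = 48*d^2 - 180*d - 48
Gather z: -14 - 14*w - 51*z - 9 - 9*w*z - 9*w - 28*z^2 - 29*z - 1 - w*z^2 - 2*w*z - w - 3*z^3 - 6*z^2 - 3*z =-24*w - 3*z^3 + z^2*(-w - 34) + z*(-11*w - 83) - 24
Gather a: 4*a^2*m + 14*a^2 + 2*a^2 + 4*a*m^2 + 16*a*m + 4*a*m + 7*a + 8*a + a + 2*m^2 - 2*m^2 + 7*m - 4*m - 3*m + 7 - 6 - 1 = a^2*(4*m + 16) + a*(4*m^2 + 20*m + 16)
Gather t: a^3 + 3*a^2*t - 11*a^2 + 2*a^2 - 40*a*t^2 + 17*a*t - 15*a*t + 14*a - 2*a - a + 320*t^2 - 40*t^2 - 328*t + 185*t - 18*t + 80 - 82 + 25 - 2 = a^3 - 9*a^2 + 11*a + t^2*(280 - 40*a) + t*(3*a^2 + 2*a - 161) + 21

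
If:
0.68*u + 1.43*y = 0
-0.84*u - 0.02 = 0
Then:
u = -0.02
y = 0.01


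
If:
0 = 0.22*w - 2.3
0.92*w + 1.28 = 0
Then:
No Solution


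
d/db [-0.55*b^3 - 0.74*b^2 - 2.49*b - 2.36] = -1.65*b^2 - 1.48*b - 2.49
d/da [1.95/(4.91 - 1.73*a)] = 3.3735/(1.73*a - 4.91)^2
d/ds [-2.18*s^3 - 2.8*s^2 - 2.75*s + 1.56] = -6.54*s^2 - 5.6*s - 2.75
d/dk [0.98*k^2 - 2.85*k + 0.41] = 1.96*k - 2.85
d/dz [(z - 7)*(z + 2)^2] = 3*(z - 4)*(z + 2)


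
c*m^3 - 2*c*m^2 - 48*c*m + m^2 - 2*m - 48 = (m - 8)*(m + 6)*(c*m + 1)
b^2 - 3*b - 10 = (b - 5)*(b + 2)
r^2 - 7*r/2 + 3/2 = (r - 3)*(r - 1/2)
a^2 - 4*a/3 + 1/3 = (a - 1)*(a - 1/3)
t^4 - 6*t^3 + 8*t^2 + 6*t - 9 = (t - 3)^2*(t - 1)*(t + 1)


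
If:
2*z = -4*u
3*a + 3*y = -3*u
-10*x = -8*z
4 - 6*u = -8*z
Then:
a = -y - 2/11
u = 2/11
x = -16/55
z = -4/11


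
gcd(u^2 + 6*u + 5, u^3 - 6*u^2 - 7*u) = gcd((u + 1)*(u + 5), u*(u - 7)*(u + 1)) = u + 1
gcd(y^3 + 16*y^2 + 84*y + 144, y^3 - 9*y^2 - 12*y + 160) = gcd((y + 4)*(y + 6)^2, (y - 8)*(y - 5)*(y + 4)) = y + 4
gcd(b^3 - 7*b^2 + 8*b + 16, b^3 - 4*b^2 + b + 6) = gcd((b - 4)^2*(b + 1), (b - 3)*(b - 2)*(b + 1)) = b + 1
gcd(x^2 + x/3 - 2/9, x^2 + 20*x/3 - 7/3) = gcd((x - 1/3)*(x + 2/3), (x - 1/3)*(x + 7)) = x - 1/3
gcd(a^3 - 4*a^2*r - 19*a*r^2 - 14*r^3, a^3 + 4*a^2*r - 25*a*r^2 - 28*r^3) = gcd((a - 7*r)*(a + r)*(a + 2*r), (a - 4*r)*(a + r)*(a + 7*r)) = a + r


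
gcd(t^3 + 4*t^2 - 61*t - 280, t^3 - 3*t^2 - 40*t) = t^2 - 3*t - 40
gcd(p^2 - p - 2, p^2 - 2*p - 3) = p + 1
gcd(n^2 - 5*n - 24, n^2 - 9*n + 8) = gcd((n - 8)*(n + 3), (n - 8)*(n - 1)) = n - 8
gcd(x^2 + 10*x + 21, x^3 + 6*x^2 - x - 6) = 1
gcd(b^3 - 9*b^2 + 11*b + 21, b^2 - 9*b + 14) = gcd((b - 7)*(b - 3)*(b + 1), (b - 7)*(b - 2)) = b - 7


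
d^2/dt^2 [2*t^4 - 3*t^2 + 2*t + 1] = 24*t^2 - 6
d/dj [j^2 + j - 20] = 2*j + 1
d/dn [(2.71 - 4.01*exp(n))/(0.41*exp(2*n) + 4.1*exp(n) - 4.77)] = (1.6441*exp(2*n) - 2.2222*exp(n) + 8.0167)*exp(n)/(0.1681*exp(4*n) + 3.362*exp(3*n) + 12.8986*exp(2*n) - 39.114*exp(n) + 22.7529)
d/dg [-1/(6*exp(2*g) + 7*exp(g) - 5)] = (12*exp(g) + 7)*exp(g)/(6*exp(2*g) + 7*exp(g) - 5)^2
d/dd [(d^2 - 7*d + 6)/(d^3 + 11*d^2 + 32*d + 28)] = (-d^3 + 16*d^2 + 59*d - 194)/(d^5 + 20*d^4 + 145*d^3 + 470*d^2 + 700*d + 392)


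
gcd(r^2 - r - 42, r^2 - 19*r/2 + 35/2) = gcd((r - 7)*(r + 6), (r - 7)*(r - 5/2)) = r - 7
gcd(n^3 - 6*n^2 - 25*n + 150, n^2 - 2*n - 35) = n + 5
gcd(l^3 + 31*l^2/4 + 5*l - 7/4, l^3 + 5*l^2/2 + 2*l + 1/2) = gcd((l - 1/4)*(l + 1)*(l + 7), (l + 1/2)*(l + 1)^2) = l + 1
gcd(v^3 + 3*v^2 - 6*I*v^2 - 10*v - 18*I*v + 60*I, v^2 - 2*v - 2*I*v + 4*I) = v - 2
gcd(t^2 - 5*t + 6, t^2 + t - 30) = 1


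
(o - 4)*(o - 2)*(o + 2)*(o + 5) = o^4 + o^3 - 24*o^2 - 4*o + 80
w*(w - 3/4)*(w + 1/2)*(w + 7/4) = w^4 + 3*w^3/2 - 13*w^2/16 - 21*w/32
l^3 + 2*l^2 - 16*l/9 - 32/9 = (l - 4/3)*(l + 4/3)*(l + 2)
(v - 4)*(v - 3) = v^2 - 7*v + 12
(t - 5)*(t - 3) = t^2 - 8*t + 15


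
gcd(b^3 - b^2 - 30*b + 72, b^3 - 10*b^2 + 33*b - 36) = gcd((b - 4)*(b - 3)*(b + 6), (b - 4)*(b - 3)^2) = b^2 - 7*b + 12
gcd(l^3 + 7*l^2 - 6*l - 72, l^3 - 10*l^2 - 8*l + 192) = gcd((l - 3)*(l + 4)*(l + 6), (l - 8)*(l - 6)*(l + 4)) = l + 4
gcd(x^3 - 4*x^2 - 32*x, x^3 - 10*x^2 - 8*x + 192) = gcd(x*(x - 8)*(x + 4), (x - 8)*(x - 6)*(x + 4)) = x^2 - 4*x - 32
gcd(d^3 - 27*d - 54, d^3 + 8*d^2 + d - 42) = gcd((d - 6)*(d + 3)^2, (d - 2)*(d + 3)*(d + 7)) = d + 3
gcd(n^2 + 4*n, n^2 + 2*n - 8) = n + 4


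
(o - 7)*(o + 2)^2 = o^3 - 3*o^2 - 24*o - 28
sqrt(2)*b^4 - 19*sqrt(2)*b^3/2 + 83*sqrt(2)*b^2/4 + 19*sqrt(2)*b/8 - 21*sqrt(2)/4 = (b - 6)*(b - 7/2)*(b - 1/2)*(sqrt(2)*b + sqrt(2)/2)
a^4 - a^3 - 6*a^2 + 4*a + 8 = (a - 2)^2*(a + 1)*(a + 2)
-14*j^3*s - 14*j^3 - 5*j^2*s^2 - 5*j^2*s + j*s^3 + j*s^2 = (-7*j + s)*(2*j + s)*(j*s + j)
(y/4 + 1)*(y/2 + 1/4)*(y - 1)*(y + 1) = y^4/8 + 9*y^3/16 + y^2/8 - 9*y/16 - 1/4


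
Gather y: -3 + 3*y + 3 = 3*y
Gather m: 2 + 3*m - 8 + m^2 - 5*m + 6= m^2 - 2*m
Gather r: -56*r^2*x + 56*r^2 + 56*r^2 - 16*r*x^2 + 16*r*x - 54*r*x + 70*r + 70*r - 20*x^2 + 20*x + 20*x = r^2*(112 - 56*x) + r*(-16*x^2 - 38*x + 140) - 20*x^2 + 40*x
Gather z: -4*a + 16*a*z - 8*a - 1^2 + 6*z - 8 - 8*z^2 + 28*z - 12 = -12*a - 8*z^2 + z*(16*a + 34) - 21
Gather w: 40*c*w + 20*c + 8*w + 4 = 20*c + w*(40*c + 8) + 4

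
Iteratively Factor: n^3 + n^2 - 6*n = (n)*(n^2 + n - 6) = n*(n + 3)*(n - 2)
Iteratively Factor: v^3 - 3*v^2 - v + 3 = (v - 1)*(v^2 - 2*v - 3) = (v - 1)*(v + 1)*(v - 3)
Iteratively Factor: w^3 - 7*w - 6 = (w - 3)*(w^2 + 3*w + 2) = (w - 3)*(w + 2)*(w + 1)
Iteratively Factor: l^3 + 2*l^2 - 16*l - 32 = (l - 4)*(l^2 + 6*l + 8) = (l - 4)*(l + 2)*(l + 4)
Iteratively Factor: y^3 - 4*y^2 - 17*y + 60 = (y + 4)*(y^2 - 8*y + 15) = (y - 5)*(y + 4)*(y - 3)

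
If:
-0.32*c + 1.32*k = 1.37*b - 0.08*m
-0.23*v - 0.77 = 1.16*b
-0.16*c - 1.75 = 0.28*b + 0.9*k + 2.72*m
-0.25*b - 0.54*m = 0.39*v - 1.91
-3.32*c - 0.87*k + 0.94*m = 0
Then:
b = -1.84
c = 0.50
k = -1.79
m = 0.11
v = 5.92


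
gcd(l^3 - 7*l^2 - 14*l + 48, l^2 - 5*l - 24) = l^2 - 5*l - 24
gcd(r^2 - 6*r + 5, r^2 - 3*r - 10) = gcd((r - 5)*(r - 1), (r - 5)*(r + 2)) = r - 5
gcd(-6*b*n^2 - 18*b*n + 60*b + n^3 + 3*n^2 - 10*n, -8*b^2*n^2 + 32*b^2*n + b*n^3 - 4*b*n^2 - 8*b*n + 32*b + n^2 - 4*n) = 1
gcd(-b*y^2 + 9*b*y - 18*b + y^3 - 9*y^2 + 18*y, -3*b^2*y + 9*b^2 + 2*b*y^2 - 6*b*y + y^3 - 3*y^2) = -b*y + 3*b + y^2 - 3*y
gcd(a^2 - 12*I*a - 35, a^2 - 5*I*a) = a - 5*I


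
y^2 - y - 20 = (y - 5)*(y + 4)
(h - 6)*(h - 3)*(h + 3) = h^3 - 6*h^2 - 9*h + 54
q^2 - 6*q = q*(q - 6)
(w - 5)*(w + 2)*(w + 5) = w^3 + 2*w^2 - 25*w - 50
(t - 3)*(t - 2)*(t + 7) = t^3 + 2*t^2 - 29*t + 42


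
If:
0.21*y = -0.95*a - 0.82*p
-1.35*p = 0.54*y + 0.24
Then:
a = 0.124210526315789*y + 0.153450292397661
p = -0.4*y - 0.177777777777778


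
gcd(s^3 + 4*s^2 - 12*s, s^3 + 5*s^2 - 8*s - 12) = s^2 + 4*s - 12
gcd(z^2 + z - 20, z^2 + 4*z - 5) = z + 5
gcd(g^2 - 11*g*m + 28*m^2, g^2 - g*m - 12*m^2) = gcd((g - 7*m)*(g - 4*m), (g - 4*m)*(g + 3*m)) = g - 4*m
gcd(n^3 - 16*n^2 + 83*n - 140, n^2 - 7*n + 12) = n - 4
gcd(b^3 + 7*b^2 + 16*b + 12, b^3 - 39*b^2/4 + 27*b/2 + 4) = 1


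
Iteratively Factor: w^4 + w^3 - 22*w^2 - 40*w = (w + 4)*(w^3 - 3*w^2 - 10*w) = (w + 2)*(w + 4)*(w^2 - 5*w) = (w - 5)*(w + 2)*(w + 4)*(w)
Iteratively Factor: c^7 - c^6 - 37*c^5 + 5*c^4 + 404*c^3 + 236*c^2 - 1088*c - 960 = (c + 1)*(c^6 - 2*c^5 - 35*c^4 + 40*c^3 + 364*c^2 - 128*c - 960) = (c + 1)*(c + 4)*(c^5 - 6*c^4 - 11*c^3 + 84*c^2 + 28*c - 240) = (c + 1)*(c + 2)*(c + 4)*(c^4 - 8*c^3 + 5*c^2 + 74*c - 120) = (c - 5)*(c + 1)*(c + 2)*(c + 4)*(c^3 - 3*c^2 - 10*c + 24) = (c - 5)*(c + 1)*(c + 2)*(c + 3)*(c + 4)*(c^2 - 6*c + 8) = (c - 5)*(c - 4)*(c + 1)*(c + 2)*(c + 3)*(c + 4)*(c - 2)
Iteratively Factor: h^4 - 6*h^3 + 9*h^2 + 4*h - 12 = (h - 2)*(h^3 - 4*h^2 + h + 6) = (h - 3)*(h - 2)*(h^2 - h - 2) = (h - 3)*(h - 2)^2*(h + 1)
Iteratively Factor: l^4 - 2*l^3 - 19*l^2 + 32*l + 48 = (l - 3)*(l^3 + l^2 - 16*l - 16) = (l - 3)*(l + 1)*(l^2 - 16) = (l - 4)*(l - 3)*(l + 1)*(l + 4)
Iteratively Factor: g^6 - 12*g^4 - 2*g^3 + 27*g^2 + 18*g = (g)*(g^5 - 12*g^3 - 2*g^2 + 27*g + 18) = g*(g - 2)*(g^4 + 2*g^3 - 8*g^2 - 18*g - 9) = g*(g - 2)*(g + 3)*(g^3 - g^2 - 5*g - 3) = g*(g - 3)*(g - 2)*(g + 3)*(g^2 + 2*g + 1) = g*(g - 3)*(g - 2)*(g + 1)*(g + 3)*(g + 1)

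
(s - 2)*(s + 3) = s^2 + s - 6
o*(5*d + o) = 5*d*o + o^2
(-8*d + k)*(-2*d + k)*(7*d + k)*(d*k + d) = 112*d^4*k + 112*d^4 - 54*d^3*k^2 - 54*d^3*k - 3*d^2*k^3 - 3*d^2*k^2 + d*k^4 + d*k^3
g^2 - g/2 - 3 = (g - 2)*(g + 3/2)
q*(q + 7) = q^2 + 7*q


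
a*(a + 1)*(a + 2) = a^3 + 3*a^2 + 2*a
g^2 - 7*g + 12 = (g - 4)*(g - 3)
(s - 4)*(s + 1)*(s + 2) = s^3 - s^2 - 10*s - 8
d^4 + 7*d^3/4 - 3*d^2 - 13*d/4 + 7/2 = (d - 1)^2*(d + 7/4)*(d + 2)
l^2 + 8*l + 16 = (l + 4)^2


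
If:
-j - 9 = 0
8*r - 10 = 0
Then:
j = -9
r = 5/4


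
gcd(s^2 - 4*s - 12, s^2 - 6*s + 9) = 1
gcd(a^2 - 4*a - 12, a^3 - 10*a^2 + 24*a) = a - 6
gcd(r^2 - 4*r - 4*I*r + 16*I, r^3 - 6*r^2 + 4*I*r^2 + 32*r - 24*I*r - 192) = r - 4*I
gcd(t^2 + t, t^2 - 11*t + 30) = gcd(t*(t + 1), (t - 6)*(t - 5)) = 1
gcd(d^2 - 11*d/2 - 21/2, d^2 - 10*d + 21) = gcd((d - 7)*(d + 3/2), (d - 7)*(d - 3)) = d - 7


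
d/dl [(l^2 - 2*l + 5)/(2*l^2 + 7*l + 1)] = (11*l^2 - 18*l - 37)/(4*l^4 + 28*l^3 + 53*l^2 + 14*l + 1)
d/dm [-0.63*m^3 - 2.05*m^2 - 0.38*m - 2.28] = -1.89*m^2 - 4.1*m - 0.38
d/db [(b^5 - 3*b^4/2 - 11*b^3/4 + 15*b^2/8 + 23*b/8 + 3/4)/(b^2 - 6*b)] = (24*b^6 - 216*b^5 + 194*b^4 + 264*b^3 - 113*b^2 - 12*b + 36)/(8*b^2*(b^2 - 12*b + 36))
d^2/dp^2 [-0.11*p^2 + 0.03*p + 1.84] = -0.220000000000000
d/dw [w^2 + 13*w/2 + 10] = 2*w + 13/2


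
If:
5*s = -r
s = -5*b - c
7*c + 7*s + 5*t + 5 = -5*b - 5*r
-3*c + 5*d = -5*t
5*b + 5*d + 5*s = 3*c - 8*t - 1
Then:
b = 4*t + 2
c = -77*t/5 - 39/5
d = -256*t/25 - 117/25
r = 23*t + 11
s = -23*t/5 - 11/5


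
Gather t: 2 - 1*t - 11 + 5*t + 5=4*t - 4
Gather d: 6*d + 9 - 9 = 6*d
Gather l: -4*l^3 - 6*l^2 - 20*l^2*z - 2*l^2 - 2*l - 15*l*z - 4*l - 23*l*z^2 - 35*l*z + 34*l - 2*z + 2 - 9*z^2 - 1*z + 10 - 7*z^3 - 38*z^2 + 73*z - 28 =-4*l^3 + l^2*(-20*z - 8) + l*(-23*z^2 - 50*z + 28) - 7*z^3 - 47*z^2 + 70*z - 16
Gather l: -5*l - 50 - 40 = -5*l - 90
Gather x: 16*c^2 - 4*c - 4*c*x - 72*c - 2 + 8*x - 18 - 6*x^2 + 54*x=16*c^2 - 76*c - 6*x^2 + x*(62 - 4*c) - 20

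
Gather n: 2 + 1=3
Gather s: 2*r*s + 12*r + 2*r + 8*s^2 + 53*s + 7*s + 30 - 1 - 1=14*r + 8*s^2 + s*(2*r + 60) + 28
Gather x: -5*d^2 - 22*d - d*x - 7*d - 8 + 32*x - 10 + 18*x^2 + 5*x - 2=-5*d^2 - 29*d + 18*x^2 + x*(37 - d) - 20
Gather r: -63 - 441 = -504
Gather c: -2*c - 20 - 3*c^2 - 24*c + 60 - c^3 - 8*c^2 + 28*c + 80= -c^3 - 11*c^2 + 2*c + 120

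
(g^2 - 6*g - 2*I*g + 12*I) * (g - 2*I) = g^3 - 6*g^2 - 4*I*g^2 - 4*g + 24*I*g + 24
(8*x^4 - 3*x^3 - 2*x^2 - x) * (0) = 0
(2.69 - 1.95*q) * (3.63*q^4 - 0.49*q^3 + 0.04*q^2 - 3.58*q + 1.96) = -7.0785*q^5 + 10.7202*q^4 - 1.3961*q^3 + 7.0886*q^2 - 13.4522*q + 5.2724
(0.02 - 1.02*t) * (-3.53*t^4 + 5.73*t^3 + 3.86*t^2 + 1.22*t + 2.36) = 3.6006*t^5 - 5.9152*t^4 - 3.8226*t^3 - 1.1672*t^2 - 2.3828*t + 0.0472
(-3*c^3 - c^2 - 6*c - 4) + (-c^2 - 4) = -3*c^3 - 2*c^2 - 6*c - 8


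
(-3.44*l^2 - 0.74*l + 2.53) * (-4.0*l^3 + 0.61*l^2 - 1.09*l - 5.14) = 13.76*l^5 + 0.8616*l^4 - 6.8218*l^3 + 20.0315*l^2 + 1.0459*l - 13.0042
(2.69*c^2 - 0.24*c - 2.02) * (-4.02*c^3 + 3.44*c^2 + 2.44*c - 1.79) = -10.8138*c^5 + 10.2184*c^4 + 13.8584*c^3 - 12.3495*c^2 - 4.4992*c + 3.6158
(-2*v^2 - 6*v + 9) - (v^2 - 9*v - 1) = -3*v^2 + 3*v + 10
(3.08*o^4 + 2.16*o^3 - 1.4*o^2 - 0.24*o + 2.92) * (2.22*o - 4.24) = 6.8376*o^5 - 8.264*o^4 - 12.2664*o^3 + 5.4032*o^2 + 7.5*o - 12.3808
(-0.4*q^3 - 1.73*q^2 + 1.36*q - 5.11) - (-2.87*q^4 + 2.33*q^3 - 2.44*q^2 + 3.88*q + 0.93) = 2.87*q^4 - 2.73*q^3 + 0.71*q^2 - 2.52*q - 6.04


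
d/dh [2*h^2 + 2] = 4*h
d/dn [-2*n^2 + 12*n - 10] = 12 - 4*n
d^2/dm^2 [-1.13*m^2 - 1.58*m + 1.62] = -2.26000000000000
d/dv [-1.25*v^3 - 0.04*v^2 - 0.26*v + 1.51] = -3.75*v^2 - 0.08*v - 0.26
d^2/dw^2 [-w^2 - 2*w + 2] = -2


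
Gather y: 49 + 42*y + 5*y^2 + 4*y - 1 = 5*y^2 + 46*y + 48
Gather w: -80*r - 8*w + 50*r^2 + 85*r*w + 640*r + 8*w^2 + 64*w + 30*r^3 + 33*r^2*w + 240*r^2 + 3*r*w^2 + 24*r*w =30*r^3 + 290*r^2 + 560*r + w^2*(3*r + 8) + w*(33*r^2 + 109*r + 56)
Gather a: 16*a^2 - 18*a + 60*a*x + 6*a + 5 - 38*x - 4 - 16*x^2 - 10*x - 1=16*a^2 + a*(60*x - 12) - 16*x^2 - 48*x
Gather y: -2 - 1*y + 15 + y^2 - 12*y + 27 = y^2 - 13*y + 40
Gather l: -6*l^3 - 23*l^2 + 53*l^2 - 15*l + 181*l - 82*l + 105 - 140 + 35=-6*l^3 + 30*l^2 + 84*l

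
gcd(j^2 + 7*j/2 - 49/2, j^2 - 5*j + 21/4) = j - 7/2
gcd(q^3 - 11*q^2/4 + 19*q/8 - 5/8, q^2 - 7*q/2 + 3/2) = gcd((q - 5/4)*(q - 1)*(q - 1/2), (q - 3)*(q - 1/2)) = q - 1/2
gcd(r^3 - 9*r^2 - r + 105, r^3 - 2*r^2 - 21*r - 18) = r + 3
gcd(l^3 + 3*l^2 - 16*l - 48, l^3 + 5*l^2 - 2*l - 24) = l^2 + 7*l + 12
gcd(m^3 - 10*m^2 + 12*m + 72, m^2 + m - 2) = m + 2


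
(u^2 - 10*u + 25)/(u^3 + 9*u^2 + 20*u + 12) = (u^2 - 10*u + 25)/(u^3 + 9*u^2 + 20*u + 12)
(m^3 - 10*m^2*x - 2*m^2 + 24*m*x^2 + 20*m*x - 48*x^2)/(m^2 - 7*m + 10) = (m^2 - 10*m*x + 24*x^2)/(m - 5)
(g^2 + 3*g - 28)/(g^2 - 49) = (g - 4)/(g - 7)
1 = 1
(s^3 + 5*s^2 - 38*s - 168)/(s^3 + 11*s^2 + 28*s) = (s - 6)/s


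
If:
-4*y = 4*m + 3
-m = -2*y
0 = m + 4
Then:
No Solution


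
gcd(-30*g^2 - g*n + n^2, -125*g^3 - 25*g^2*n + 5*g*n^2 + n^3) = 5*g + n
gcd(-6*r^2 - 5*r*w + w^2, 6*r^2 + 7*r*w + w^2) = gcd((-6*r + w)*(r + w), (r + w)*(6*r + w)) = r + w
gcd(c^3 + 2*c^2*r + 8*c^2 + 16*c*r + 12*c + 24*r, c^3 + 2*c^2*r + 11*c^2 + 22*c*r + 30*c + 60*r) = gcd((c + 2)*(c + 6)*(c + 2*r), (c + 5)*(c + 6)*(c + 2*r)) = c^2 + 2*c*r + 6*c + 12*r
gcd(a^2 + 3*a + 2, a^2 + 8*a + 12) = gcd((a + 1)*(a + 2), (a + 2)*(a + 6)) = a + 2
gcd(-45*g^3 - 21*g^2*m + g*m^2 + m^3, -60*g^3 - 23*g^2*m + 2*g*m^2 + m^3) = 15*g^2 + 2*g*m - m^2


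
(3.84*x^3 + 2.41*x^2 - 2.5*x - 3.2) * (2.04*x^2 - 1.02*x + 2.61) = 7.8336*x^5 + 0.9996*x^4 + 2.4642*x^3 + 2.3121*x^2 - 3.261*x - 8.352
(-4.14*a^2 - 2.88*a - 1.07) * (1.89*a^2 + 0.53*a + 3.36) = -7.8246*a^4 - 7.6374*a^3 - 17.4591*a^2 - 10.2439*a - 3.5952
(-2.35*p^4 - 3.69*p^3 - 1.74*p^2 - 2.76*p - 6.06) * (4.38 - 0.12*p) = 0.282*p^5 - 9.8502*p^4 - 15.9534*p^3 - 7.29*p^2 - 11.3616*p - 26.5428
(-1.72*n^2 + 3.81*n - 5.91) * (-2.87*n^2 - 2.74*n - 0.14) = 4.9364*n^4 - 6.2219*n^3 + 6.7631*n^2 + 15.66*n + 0.8274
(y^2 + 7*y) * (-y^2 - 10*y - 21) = -y^4 - 17*y^3 - 91*y^2 - 147*y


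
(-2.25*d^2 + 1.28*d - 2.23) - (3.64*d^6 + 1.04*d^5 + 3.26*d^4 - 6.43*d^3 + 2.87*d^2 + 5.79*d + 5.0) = -3.64*d^6 - 1.04*d^5 - 3.26*d^4 + 6.43*d^3 - 5.12*d^2 - 4.51*d - 7.23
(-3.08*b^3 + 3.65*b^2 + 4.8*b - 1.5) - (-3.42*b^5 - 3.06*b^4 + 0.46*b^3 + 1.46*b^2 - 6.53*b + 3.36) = 3.42*b^5 + 3.06*b^4 - 3.54*b^3 + 2.19*b^2 + 11.33*b - 4.86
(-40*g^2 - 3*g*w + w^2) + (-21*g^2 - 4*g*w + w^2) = -61*g^2 - 7*g*w + 2*w^2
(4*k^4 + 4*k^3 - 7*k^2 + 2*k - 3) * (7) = 28*k^4 + 28*k^3 - 49*k^2 + 14*k - 21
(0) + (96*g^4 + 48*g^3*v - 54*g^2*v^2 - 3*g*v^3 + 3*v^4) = 96*g^4 + 48*g^3*v - 54*g^2*v^2 - 3*g*v^3 + 3*v^4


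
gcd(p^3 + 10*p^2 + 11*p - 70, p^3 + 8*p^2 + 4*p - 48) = p - 2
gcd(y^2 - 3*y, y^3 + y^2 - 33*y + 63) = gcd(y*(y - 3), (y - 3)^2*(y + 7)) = y - 3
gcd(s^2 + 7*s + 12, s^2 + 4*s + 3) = s + 3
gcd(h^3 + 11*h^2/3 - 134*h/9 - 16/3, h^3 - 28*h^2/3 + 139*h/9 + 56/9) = h^2 - 7*h/3 - 8/9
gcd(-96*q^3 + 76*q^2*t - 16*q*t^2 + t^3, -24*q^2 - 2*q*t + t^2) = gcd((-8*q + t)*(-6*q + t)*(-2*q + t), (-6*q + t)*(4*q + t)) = 6*q - t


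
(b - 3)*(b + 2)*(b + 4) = b^3 + 3*b^2 - 10*b - 24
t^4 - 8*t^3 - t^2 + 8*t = t*(t - 8)*(t - 1)*(t + 1)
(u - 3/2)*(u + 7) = u^2 + 11*u/2 - 21/2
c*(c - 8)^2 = c^3 - 16*c^2 + 64*c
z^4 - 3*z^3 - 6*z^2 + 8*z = z*(z - 4)*(z - 1)*(z + 2)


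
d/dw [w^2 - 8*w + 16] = 2*w - 8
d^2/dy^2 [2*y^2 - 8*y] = 4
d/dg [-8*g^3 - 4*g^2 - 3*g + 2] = -24*g^2 - 8*g - 3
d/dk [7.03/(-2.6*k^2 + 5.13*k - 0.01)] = (36.556*k - 36.0639)/(2.6*k^2 - 5.13*k + 0.01)^2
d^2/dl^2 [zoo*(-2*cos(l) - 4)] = zoo*cos(l)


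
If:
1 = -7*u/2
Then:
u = -2/7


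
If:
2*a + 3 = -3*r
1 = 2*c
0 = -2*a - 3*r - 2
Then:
No Solution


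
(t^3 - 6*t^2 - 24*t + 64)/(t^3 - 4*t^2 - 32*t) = (t - 2)/t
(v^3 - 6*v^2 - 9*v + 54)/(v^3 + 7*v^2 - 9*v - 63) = (v - 6)/(v + 7)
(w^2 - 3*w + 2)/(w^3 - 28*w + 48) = (w - 1)/(w^2 + 2*w - 24)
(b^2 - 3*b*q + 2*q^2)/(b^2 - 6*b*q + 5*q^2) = (-b + 2*q)/(-b + 5*q)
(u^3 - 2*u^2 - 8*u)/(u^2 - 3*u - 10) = u*(u - 4)/(u - 5)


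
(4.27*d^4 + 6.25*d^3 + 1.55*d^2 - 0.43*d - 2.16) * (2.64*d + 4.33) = 11.2728*d^5 + 34.9891*d^4 + 31.1545*d^3 + 5.5763*d^2 - 7.5643*d - 9.3528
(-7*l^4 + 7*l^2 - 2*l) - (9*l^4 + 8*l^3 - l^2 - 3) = -16*l^4 - 8*l^3 + 8*l^2 - 2*l + 3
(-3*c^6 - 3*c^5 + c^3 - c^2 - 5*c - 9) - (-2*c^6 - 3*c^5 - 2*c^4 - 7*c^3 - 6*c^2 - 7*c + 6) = -c^6 + 2*c^4 + 8*c^3 + 5*c^2 + 2*c - 15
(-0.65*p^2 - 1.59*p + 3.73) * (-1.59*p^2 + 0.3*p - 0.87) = 1.0335*p^4 + 2.3331*p^3 - 5.8422*p^2 + 2.5023*p - 3.2451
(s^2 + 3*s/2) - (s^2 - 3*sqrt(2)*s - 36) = 3*s/2 + 3*sqrt(2)*s + 36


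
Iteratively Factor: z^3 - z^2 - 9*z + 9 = (z - 1)*(z^2 - 9) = (z - 1)*(z + 3)*(z - 3)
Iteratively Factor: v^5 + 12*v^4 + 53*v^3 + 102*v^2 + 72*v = (v + 3)*(v^4 + 9*v^3 + 26*v^2 + 24*v) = (v + 2)*(v + 3)*(v^3 + 7*v^2 + 12*v) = (v + 2)*(v + 3)^2*(v^2 + 4*v) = v*(v + 2)*(v + 3)^2*(v + 4)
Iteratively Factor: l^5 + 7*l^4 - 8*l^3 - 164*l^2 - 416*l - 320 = (l + 4)*(l^4 + 3*l^3 - 20*l^2 - 84*l - 80) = (l - 5)*(l + 4)*(l^3 + 8*l^2 + 20*l + 16) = (l - 5)*(l + 4)^2*(l^2 + 4*l + 4) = (l - 5)*(l + 2)*(l + 4)^2*(l + 2)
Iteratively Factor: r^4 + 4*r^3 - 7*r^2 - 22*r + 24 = (r - 1)*(r^3 + 5*r^2 - 2*r - 24) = (r - 1)*(r + 3)*(r^2 + 2*r - 8) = (r - 2)*(r - 1)*(r + 3)*(r + 4)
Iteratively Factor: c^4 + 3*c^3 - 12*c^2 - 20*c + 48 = (c - 2)*(c^3 + 5*c^2 - 2*c - 24) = (c - 2)^2*(c^2 + 7*c + 12) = (c - 2)^2*(c + 3)*(c + 4)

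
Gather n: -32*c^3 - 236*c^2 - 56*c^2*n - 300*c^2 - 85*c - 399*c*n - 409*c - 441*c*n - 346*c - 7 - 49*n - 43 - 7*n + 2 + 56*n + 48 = -32*c^3 - 536*c^2 - 840*c + n*(-56*c^2 - 840*c)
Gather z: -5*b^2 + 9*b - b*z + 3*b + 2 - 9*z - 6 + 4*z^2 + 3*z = -5*b^2 + 12*b + 4*z^2 + z*(-b - 6) - 4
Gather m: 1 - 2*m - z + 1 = -2*m - z + 2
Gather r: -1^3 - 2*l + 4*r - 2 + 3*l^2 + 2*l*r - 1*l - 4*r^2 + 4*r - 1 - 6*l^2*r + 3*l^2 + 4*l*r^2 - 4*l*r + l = 6*l^2 - 2*l + r^2*(4*l - 4) + r*(-6*l^2 - 2*l + 8) - 4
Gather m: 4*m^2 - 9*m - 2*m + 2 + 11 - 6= 4*m^2 - 11*m + 7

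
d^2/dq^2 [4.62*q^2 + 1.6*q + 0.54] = 9.24000000000000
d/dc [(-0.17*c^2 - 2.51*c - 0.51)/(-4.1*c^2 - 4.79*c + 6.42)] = (-9.4767*c^2 - 6.3648*c - 18.5571)/(16.81*c^4 + 39.278*c^3 - 29.6999*c^2 - 61.5036*c + 41.2164)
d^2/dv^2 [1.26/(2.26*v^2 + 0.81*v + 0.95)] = (-12.871152*v^2 - 4.613112*v + 1.26*(4.52*v + 0.81)*(9.04*v + 1.62) - 5.41044)/(2.26*v^2 + 0.81*v + 0.95)^3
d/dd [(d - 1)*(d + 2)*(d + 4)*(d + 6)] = 4*d^3 + 33*d^2 + 64*d + 4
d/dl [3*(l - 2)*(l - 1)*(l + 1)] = 9*l^2 - 12*l - 3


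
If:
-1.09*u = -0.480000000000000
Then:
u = 0.44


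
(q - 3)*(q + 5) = q^2 + 2*q - 15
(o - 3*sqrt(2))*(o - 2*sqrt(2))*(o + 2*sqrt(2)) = o^3 - 3*sqrt(2)*o^2 - 8*o + 24*sqrt(2)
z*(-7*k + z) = -7*k*z + z^2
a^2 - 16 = (a - 4)*(a + 4)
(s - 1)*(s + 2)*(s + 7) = s^3 + 8*s^2 + 5*s - 14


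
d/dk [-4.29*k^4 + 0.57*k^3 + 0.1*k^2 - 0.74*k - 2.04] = -17.16*k^3 + 1.71*k^2 + 0.2*k - 0.74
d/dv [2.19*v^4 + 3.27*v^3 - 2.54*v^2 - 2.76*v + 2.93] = 8.76*v^3 + 9.81*v^2 - 5.08*v - 2.76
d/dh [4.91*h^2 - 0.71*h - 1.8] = 9.82*h - 0.71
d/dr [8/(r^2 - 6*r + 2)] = 16*(3 - r)/(r^2 - 6*r + 2)^2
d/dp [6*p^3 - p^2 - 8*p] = 18*p^2 - 2*p - 8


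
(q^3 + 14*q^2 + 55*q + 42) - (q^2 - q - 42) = q^3 + 13*q^2 + 56*q + 84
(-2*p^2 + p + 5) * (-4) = 8*p^2 - 4*p - 20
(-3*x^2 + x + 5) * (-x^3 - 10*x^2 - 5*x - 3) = 3*x^5 + 29*x^4 - 46*x^2 - 28*x - 15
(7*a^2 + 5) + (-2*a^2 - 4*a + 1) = 5*a^2 - 4*a + 6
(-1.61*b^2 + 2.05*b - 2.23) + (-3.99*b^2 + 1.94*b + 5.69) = -5.6*b^2 + 3.99*b + 3.46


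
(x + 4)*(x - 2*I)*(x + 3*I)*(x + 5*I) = x^4 + 4*x^3 + 6*I*x^3 + x^2 + 24*I*x^2 + 4*x + 30*I*x + 120*I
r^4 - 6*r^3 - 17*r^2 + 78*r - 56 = (r - 7)*(r - 2)*(r - 1)*(r + 4)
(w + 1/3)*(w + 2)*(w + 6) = w^3 + 25*w^2/3 + 44*w/3 + 4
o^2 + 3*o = o*(o + 3)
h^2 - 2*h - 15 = (h - 5)*(h + 3)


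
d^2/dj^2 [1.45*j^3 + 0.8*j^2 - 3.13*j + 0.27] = 8.7*j + 1.6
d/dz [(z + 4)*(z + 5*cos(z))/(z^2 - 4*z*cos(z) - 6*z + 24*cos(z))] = (-9*z^3*sin(z) + 18*z^2*sin(z) - 9*z^2*cos(z) - 10*z^2 + 216*z*sin(z) + 8*z*cos(z) + 200*cos(z)^2 + 216*cos(z))/((z - 6)^2*(z - 4*cos(z))^2)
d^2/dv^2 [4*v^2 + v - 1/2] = 8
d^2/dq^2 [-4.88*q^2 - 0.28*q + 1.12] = -9.76000000000000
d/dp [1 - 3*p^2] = -6*p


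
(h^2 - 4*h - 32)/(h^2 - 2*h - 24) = (h - 8)/(h - 6)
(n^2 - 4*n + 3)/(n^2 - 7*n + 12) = (n - 1)/(n - 4)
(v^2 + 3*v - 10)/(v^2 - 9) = (v^2 + 3*v - 10)/(v^2 - 9)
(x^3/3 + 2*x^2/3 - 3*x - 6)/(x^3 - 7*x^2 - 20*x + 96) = (x^2 + 5*x + 6)/(3*(x^2 - 4*x - 32))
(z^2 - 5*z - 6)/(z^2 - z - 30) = (z + 1)/(z + 5)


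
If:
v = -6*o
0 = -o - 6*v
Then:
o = 0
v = 0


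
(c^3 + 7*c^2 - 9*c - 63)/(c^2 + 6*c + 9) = (c^2 + 4*c - 21)/(c + 3)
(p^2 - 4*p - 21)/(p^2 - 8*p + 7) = (p + 3)/(p - 1)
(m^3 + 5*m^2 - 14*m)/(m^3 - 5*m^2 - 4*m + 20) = m*(m + 7)/(m^2 - 3*m - 10)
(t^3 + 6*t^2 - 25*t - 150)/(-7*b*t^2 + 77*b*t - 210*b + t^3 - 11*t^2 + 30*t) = (t^2 + 11*t + 30)/(-7*b*t + 42*b + t^2 - 6*t)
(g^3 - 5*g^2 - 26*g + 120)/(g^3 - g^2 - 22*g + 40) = (g - 6)/(g - 2)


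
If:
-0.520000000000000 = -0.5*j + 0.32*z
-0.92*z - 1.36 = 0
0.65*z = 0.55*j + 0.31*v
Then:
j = 0.09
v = -3.27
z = -1.48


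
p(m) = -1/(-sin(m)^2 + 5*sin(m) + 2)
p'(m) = -(2*sin(m)*cos(m) - 5*cos(m))/(-sin(m)^2 + 5*sin(m) + 2)^2 = (5 - 2*sin(m))*cos(m)/(5*sin(m) + cos(m)^2 + 1)^2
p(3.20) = -0.59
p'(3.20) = -1.76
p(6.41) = -0.38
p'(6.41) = 0.69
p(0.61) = -0.22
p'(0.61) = 0.15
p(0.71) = -0.21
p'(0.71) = 0.12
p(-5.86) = -0.26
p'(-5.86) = 0.25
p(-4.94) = -0.17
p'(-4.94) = 0.02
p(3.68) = 1.21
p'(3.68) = -7.57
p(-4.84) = -0.17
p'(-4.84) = 0.01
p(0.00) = -0.50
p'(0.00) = 1.25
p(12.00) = 1.03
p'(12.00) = 5.44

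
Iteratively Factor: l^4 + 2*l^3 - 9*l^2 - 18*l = (l - 3)*(l^3 + 5*l^2 + 6*l) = (l - 3)*(l + 2)*(l^2 + 3*l) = (l - 3)*(l + 2)*(l + 3)*(l)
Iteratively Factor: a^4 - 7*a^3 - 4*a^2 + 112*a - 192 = (a + 4)*(a^3 - 11*a^2 + 40*a - 48) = (a - 3)*(a + 4)*(a^2 - 8*a + 16) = (a - 4)*(a - 3)*(a + 4)*(a - 4)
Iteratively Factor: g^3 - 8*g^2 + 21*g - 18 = (g - 3)*(g^2 - 5*g + 6) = (g - 3)^2*(g - 2)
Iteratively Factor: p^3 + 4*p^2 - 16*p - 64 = (p + 4)*(p^2 - 16) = (p + 4)^2*(p - 4)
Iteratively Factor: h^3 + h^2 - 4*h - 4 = (h + 2)*(h^2 - h - 2) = (h - 2)*(h + 2)*(h + 1)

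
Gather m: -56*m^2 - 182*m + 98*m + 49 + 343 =-56*m^2 - 84*m + 392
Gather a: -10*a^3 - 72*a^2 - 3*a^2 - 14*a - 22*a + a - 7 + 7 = -10*a^3 - 75*a^2 - 35*a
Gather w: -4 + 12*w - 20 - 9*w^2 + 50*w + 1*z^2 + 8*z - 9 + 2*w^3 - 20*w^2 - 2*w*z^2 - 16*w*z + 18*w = 2*w^3 - 29*w^2 + w*(-2*z^2 - 16*z + 80) + z^2 + 8*z - 33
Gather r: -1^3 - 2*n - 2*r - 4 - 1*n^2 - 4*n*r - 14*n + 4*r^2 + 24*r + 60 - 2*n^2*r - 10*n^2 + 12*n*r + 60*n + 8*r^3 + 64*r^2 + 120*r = -11*n^2 + 44*n + 8*r^3 + 68*r^2 + r*(-2*n^2 + 8*n + 142) + 55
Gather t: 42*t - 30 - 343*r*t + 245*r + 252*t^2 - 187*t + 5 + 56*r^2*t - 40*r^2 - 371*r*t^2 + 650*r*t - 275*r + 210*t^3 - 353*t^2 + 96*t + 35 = -40*r^2 - 30*r + 210*t^3 + t^2*(-371*r - 101) + t*(56*r^2 + 307*r - 49) + 10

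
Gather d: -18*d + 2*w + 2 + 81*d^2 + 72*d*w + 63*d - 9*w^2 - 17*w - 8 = 81*d^2 + d*(72*w + 45) - 9*w^2 - 15*w - 6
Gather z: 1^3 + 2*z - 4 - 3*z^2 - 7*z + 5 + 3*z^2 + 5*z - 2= 0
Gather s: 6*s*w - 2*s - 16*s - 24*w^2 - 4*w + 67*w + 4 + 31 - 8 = s*(6*w - 18) - 24*w^2 + 63*w + 27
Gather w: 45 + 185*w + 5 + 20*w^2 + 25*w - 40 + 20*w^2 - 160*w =40*w^2 + 50*w + 10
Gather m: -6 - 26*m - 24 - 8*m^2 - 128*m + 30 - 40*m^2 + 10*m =-48*m^2 - 144*m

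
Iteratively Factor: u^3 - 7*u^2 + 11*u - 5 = (u - 1)*(u^2 - 6*u + 5) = (u - 1)^2*(u - 5)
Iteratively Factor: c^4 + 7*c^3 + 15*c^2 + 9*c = (c + 3)*(c^3 + 4*c^2 + 3*c) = (c + 1)*(c + 3)*(c^2 + 3*c) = c*(c + 1)*(c + 3)*(c + 3)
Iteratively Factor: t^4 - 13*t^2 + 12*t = (t + 4)*(t^3 - 4*t^2 + 3*t) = (t - 1)*(t + 4)*(t^2 - 3*t) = (t - 3)*(t - 1)*(t + 4)*(t)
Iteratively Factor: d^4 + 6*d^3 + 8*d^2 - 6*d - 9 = (d + 3)*(d^3 + 3*d^2 - d - 3) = (d + 3)^2*(d^2 - 1) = (d + 1)*(d + 3)^2*(d - 1)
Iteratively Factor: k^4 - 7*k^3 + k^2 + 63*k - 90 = (k - 2)*(k^3 - 5*k^2 - 9*k + 45) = (k - 2)*(k + 3)*(k^2 - 8*k + 15) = (k - 5)*(k - 2)*(k + 3)*(k - 3)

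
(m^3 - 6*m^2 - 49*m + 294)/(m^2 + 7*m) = m - 13 + 42/m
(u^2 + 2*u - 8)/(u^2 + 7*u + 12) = (u - 2)/(u + 3)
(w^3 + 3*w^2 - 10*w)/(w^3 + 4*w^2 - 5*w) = (w - 2)/(w - 1)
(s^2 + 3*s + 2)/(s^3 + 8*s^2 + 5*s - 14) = (s + 1)/(s^2 + 6*s - 7)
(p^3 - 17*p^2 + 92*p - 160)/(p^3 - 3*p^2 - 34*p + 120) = (p - 8)/(p + 6)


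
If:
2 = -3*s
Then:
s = -2/3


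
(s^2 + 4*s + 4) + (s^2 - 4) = 2*s^2 + 4*s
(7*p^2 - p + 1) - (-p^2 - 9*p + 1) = 8*p^2 + 8*p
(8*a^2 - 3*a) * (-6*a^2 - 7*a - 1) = -48*a^4 - 38*a^3 + 13*a^2 + 3*a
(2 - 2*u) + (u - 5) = -u - 3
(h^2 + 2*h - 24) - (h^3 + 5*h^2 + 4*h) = -h^3 - 4*h^2 - 2*h - 24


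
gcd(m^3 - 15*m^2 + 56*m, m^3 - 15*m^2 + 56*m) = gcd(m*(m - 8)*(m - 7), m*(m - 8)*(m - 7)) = m^3 - 15*m^2 + 56*m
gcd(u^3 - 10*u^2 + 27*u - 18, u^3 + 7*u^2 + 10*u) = 1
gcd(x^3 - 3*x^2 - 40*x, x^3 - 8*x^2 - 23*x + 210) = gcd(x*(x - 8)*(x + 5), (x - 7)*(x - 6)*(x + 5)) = x + 5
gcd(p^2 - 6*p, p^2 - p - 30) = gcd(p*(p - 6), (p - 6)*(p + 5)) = p - 6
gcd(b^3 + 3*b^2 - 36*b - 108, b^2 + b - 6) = b + 3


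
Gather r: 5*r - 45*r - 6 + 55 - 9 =40 - 40*r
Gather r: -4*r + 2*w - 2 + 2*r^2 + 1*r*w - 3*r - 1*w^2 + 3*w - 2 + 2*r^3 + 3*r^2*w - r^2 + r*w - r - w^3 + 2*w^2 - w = 2*r^3 + r^2*(3*w + 1) + r*(2*w - 8) - w^3 + w^2 + 4*w - 4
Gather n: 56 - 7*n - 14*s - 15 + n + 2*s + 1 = -6*n - 12*s + 42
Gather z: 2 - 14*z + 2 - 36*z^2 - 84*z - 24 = -36*z^2 - 98*z - 20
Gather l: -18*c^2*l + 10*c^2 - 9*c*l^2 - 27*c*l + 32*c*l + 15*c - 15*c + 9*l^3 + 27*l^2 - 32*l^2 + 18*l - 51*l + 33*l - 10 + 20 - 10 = 10*c^2 + 9*l^3 + l^2*(-9*c - 5) + l*(-18*c^2 + 5*c)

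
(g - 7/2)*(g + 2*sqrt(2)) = g^2 - 7*g/2 + 2*sqrt(2)*g - 7*sqrt(2)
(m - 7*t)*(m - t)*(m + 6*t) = m^3 - 2*m^2*t - 41*m*t^2 + 42*t^3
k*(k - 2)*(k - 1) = k^3 - 3*k^2 + 2*k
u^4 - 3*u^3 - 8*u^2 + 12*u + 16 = (u - 4)*(u - 2)*(u + 1)*(u + 2)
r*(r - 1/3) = r^2 - r/3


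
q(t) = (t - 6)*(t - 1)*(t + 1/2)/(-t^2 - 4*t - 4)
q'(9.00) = -0.72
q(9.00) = -1.88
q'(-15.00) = -0.73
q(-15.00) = 28.83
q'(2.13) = 0.35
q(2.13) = 0.67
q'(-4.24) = 13.48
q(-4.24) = 40.00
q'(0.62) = 0.90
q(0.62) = -0.33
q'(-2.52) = 660.84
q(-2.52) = 224.04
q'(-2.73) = 260.08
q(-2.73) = 136.26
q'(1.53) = 0.61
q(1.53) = 0.39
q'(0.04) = 0.25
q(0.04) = -0.74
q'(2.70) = 0.14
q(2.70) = 0.81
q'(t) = (t - 6)*(t - 1)*(t + 1/2)*(2*t + 4)/(-t^2 - 4*t - 4)^2 + (t - 6)*(t - 1)/(-t^2 - 4*t - 4) + (t - 6)*(t + 1/2)/(-t^2 - 4*t - 4) + (t - 1)*(t + 1/2)/(-t^2 - 4*t - 4)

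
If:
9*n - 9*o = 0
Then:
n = o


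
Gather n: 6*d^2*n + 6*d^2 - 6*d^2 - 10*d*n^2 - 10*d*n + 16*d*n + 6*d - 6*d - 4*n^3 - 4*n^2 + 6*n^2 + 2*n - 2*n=-4*n^3 + n^2*(2 - 10*d) + n*(6*d^2 + 6*d)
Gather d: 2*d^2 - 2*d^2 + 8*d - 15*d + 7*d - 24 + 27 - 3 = 0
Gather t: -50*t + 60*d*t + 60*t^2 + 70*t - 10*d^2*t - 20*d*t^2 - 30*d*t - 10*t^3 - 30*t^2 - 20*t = -10*t^3 + t^2*(30 - 20*d) + t*(-10*d^2 + 30*d)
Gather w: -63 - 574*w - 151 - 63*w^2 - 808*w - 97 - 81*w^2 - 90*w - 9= -144*w^2 - 1472*w - 320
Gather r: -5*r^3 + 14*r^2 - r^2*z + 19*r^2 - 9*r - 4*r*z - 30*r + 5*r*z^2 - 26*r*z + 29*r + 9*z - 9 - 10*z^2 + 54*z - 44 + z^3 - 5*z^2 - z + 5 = -5*r^3 + r^2*(33 - z) + r*(5*z^2 - 30*z - 10) + z^3 - 15*z^2 + 62*z - 48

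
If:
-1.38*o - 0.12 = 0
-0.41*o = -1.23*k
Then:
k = -0.03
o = -0.09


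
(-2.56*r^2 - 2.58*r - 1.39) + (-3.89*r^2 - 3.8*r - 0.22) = -6.45*r^2 - 6.38*r - 1.61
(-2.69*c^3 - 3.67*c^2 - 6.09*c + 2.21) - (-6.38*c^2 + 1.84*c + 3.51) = -2.69*c^3 + 2.71*c^2 - 7.93*c - 1.3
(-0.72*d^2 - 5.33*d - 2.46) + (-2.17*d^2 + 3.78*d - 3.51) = -2.89*d^2 - 1.55*d - 5.97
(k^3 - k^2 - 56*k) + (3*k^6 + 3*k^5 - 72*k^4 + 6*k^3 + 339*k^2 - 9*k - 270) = 3*k^6 + 3*k^5 - 72*k^4 + 7*k^3 + 338*k^2 - 65*k - 270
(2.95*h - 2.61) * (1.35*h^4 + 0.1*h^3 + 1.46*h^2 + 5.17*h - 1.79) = 3.9825*h^5 - 3.2285*h^4 + 4.046*h^3 + 11.4409*h^2 - 18.7742*h + 4.6719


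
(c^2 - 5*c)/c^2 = (c - 5)/c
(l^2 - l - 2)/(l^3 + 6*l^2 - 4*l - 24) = (l + 1)/(l^2 + 8*l + 12)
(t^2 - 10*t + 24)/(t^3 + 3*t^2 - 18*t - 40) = (t - 6)/(t^2 + 7*t + 10)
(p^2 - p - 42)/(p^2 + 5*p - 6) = (p - 7)/(p - 1)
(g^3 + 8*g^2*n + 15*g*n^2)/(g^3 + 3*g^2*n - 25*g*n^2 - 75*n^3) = g/(g - 5*n)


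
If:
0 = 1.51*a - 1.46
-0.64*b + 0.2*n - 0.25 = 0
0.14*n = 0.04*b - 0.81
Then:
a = 0.97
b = -2.41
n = -6.48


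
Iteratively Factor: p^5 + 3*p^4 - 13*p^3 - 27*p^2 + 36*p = (p - 1)*(p^4 + 4*p^3 - 9*p^2 - 36*p) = (p - 1)*(p + 3)*(p^3 + p^2 - 12*p) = p*(p - 1)*(p + 3)*(p^2 + p - 12) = p*(p - 1)*(p + 3)*(p + 4)*(p - 3)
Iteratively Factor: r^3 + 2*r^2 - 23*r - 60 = (r - 5)*(r^2 + 7*r + 12) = (r - 5)*(r + 3)*(r + 4)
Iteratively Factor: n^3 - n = (n - 1)*(n^2 + n) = n*(n - 1)*(n + 1)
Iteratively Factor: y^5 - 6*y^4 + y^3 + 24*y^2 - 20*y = (y - 2)*(y^4 - 4*y^3 - 7*y^2 + 10*y) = (y - 2)*(y - 1)*(y^3 - 3*y^2 - 10*y) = (y - 5)*(y - 2)*(y - 1)*(y^2 + 2*y) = (y - 5)*(y - 2)*(y - 1)*(y + 2)*(y)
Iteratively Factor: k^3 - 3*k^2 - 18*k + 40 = (k - 5)*(k^2 + 2*k - 8) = (k - 5)*(k + 4)*(k - 2)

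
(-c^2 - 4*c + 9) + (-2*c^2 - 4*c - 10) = -3*c^2 - 8*c - 1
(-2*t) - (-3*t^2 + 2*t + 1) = 3*t^2 - 4*t - 1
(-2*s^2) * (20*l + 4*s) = -40*l*s^2 - 8*s^3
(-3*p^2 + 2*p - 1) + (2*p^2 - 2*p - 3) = -p^2 - 4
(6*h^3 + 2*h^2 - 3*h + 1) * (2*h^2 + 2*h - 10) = 12*h^5 + 16*h^4 - 62*h^3 - 24*h^2 + 32*h - 10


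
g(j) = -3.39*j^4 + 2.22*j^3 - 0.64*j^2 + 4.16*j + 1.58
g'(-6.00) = 3180.56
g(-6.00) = -4919.38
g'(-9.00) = 10440.38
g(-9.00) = -23947.87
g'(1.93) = -70.99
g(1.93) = -23.85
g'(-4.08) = 1041.21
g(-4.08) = -1116.20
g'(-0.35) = 6.01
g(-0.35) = -0.10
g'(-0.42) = 6.88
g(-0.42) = -0.55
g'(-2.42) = 238.44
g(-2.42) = -159.97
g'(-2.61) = 293.96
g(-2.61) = -210.42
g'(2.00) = -80.24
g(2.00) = -29.14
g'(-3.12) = 484.82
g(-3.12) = -406.29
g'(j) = -13.56*j^3 + 6.66*j^2 - 1.28*j + 4.16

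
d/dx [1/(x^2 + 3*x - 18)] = (-2*x - 3)/(x^2 + 3*x - 18)^2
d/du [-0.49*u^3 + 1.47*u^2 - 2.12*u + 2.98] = -1.47*u^2 + 2.94*u - 2.12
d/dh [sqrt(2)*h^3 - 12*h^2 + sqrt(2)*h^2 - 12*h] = 3*sqrt(2)*h^2 - 24*h + 2*sqrt(2)*h - 12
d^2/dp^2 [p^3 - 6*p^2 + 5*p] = 6*p - 12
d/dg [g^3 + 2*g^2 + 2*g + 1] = 3*g^2 + 4*g + 2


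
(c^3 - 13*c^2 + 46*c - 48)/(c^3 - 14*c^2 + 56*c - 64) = (c - 3)/(c - 4)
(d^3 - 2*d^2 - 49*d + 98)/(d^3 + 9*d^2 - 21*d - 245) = (d^2 - 9*d + 14)/(d^2 + 2*d - 35)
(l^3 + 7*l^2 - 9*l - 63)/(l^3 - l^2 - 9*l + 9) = (l + 7)/(l - 1)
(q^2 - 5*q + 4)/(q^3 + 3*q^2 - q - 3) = (q - 4)/(q^2 + 4*q + 3)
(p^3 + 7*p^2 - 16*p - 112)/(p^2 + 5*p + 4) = (p^2 + 3*p - 28)/(p + 1)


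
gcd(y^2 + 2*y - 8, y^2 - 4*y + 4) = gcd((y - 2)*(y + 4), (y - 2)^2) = y - 2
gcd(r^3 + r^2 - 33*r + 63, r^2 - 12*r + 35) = 1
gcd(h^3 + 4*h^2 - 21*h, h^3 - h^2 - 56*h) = h^2 + 7*h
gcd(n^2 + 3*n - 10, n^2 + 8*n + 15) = n + 5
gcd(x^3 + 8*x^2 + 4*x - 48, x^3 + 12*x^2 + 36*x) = x + 6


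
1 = 1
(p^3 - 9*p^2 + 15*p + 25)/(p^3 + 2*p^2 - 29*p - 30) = (p - 5)/(p + 6)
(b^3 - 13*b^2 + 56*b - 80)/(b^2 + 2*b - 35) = (b^2 - 8*b + 16)/(b + 7)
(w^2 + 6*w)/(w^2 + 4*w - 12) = w/(w - 2)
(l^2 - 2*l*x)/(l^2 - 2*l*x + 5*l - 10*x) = l/(l + 5)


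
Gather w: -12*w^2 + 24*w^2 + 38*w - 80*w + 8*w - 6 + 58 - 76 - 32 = 12*w^2 - 34*w - 56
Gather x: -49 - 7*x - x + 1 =-8*x - 48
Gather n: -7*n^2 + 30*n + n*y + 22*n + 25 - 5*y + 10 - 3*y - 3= -7*n^2 + n*(y + 52) - 8*y + 32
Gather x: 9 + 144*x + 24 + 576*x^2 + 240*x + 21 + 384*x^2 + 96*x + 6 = 960*x^2 + 480*x + 60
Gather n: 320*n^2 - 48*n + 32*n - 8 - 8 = 320*n^2 - 16*n - 16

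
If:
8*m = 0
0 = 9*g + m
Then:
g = 0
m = 0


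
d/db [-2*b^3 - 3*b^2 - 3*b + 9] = -6*b^2 - 6*b - 3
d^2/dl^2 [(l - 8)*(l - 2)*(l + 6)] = 6*l - 8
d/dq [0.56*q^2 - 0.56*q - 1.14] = 1.12*q - 0.56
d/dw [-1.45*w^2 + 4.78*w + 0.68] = 4.78 - 2.9*w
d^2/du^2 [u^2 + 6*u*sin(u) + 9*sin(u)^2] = -6*u*sin(u) - 36*sin(u)^2 + 12*cos(u) + 20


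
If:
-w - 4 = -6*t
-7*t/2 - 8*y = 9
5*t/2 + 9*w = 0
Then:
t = 72/113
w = -20/113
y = -1269/904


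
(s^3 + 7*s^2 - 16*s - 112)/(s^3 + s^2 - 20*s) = (s^2 + 11*s + 28)/(s*(s + 5))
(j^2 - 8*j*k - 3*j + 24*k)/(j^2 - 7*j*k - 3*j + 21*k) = (j - 8*k)/(j - 7*k)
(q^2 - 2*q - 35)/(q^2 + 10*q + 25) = (q - 7)/(q + 5)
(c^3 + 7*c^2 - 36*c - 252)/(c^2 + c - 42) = c + 6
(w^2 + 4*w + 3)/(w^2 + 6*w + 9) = (w + 1)/(w + 3)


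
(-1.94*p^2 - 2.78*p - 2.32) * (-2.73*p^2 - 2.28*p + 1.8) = 5.2962*p^4 + 12.0126*p^3 + 9.18*p^2 + 0.2856*p - 4.176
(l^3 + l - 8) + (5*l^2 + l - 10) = l^3 + 5*l^2 + 2*l - 18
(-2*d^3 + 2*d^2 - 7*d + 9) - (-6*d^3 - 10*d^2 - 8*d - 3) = 4*d^3 + 12*d^2 + d + 12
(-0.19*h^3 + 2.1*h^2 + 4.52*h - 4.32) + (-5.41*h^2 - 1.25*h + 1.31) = -0.19*h^3 - 3.31*h^2 + 3.27*h - 3.01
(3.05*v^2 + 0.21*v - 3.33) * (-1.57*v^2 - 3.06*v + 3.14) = -4.7885*v^4 - 9.6627*v^3 + 14.1625*v^2 + 10.8492*v - 10.4562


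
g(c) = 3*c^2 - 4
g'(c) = 6*c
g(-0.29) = -3.75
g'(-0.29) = -1.74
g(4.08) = 45.94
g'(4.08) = 24.48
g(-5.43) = 84.45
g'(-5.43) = -32.58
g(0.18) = -3.90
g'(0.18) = 1.08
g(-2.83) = 20.03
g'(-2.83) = -16.98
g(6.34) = 116.59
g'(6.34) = 38.04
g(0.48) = -3.31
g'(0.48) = 2.88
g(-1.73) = 4.98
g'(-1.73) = -10.38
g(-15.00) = 671.00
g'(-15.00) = -90.00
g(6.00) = 104.00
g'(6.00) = 36.00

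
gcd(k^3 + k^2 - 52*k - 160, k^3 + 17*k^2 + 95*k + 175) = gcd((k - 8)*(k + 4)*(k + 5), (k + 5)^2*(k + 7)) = k + 5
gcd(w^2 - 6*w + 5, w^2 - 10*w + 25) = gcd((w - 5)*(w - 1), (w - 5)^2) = w - 5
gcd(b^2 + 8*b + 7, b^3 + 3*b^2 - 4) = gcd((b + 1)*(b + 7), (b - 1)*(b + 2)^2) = 1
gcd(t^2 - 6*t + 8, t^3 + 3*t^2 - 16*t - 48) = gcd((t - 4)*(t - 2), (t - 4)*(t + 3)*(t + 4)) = t - 4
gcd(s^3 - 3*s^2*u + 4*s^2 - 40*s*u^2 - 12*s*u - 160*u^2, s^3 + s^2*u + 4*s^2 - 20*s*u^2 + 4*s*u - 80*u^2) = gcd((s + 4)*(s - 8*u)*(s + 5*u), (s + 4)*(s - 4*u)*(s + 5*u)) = s^2 + 5*s*u + 4*s + 20*u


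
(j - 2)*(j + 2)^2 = j^3 + 2*j^2 - 4*j - 8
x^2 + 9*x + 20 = (x + 4)*(x + 5)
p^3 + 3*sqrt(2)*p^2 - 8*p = p*(p - sqrt(2))*(p + 4*sqrt(2))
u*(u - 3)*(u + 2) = u^3 - u^2 - 6*u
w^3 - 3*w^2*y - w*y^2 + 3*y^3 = (w - 3*y)*(w - y)*(w + y)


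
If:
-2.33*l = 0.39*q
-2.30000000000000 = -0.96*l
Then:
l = 2.40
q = -14.31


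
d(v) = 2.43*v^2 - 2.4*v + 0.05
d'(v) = 4.86*v - 2.4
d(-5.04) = 73.87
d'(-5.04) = -26.89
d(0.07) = -0.11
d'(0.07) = -2.06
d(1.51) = 1.97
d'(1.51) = 4.94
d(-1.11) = 5.71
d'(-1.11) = -7.79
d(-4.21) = 53.22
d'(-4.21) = -22.86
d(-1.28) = 7.10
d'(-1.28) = -8.62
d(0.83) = -0.27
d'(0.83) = 1.63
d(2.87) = 13.18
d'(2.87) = 11.55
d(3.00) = 14.72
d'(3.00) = 12.18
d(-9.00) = 218.48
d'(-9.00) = -46.14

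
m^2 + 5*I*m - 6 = (m + 2*I)*(m + 3*I)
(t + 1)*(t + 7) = t^2 + 8*t + 7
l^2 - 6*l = l*(l - 6)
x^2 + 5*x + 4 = (x + 1)*(x + 4)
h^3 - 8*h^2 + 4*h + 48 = (h - 6)*(h - 4)*(h + 2)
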